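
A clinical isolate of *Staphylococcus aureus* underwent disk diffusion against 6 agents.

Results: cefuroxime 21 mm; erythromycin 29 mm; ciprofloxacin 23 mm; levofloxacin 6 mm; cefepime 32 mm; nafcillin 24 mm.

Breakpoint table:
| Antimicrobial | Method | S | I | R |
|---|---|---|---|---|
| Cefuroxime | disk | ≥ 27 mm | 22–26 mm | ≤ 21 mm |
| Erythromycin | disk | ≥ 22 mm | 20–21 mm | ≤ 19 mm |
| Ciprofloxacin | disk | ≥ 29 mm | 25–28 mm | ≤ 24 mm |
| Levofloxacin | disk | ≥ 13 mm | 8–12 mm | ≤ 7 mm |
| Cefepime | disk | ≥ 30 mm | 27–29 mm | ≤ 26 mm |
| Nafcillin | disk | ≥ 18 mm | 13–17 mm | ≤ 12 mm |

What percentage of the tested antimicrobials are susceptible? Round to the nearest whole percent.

50%

Cefuroxime: 21 mm is ≤ 21 mm — R
Erythromycin: 29 mm is ≥ 22 mm ⇒ susceptible
Ciprofloxacin (23 mm) ≤ 24 mm — Resistant
Levofloxacin 6 mm: ≤ 7 mm — Resistant
Cefepime (32 mm) ≥ 30 mm ⇒ susceptible
Nafcillin (24 mm) ≥ 18 mm — S
Susceptible: 3/6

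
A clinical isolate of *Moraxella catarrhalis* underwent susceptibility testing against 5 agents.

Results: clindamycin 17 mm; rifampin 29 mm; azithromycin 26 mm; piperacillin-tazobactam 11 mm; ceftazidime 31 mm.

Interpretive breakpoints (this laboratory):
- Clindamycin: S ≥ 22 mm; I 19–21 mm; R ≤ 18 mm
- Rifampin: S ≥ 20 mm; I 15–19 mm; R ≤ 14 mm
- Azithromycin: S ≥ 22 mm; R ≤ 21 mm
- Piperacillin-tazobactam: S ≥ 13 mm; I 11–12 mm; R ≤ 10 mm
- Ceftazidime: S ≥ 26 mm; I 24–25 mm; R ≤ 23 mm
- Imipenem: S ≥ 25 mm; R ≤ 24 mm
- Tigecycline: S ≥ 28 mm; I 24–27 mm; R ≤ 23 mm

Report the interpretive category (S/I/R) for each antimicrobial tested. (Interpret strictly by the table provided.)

Clindamycin: 17 mm is ≤ 18 mm ⇒ Resistant
Rifampin 29 mm: ≥ 20 mm — S
Azithromycin: 26 mm is ≥ 22 mm ⇒ S
Piperacillin-tazobactam: 11 mm is in 11–12 mm — I
Ceftazidime (31 mm) ≥ 26 mm → susceptible

R, S, S, I, S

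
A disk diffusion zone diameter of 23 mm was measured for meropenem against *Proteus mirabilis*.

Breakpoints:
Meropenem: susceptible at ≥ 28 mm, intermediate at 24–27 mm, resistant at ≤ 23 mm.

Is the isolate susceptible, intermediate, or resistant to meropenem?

R

Meropenem 23 mm: ≤ 23 mm → resistant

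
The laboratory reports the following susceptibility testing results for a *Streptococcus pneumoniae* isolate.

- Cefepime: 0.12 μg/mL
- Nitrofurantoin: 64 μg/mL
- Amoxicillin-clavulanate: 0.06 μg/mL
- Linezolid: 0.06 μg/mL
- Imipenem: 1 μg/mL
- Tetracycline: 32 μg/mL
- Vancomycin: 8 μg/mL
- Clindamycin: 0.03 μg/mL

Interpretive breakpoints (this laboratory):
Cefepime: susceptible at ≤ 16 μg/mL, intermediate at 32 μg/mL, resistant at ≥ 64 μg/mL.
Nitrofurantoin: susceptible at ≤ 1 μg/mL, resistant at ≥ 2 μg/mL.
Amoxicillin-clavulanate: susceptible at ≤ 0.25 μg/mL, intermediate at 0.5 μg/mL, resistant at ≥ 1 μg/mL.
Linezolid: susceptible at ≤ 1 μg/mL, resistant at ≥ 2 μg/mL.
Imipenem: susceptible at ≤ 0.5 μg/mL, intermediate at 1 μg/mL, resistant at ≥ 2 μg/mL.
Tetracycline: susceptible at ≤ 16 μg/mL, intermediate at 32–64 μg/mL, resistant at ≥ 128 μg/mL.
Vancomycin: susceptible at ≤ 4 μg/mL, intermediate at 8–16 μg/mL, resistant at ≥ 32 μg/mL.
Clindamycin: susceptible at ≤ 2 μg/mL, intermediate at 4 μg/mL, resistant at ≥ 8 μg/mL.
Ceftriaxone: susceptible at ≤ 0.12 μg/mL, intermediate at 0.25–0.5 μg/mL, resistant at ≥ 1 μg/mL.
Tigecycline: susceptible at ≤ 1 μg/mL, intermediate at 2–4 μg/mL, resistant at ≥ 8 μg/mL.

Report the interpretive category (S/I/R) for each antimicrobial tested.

S, R, S, S, I, I, I, S

Cefepime: 0.12 μg/mL is ≤ 16 μg/mL ⇒ susceptible
Nitrofurantoin: 64 μg/mL is ≥ 2 μg/mL — resistant
Amoxicillin-clavulanate (0.06 μg/mL) ≤ 0.25 μg/mL → susceptible
Linezolid (0.06 μg/mL) ≤ 1 μg/mL — Susceptible
Imipenem 1 μg/mL: = 1 μg/mL → Intermediate
Tetracycline (32 μg/mL) in 32–64 μg/mL ⇒ Intermediate
Vancomycin: 8 μg/mL is in 8–16 μg/mL → I
Clindamycin 0.03 μg/mL: ≤ 2 μg/mL — susceptible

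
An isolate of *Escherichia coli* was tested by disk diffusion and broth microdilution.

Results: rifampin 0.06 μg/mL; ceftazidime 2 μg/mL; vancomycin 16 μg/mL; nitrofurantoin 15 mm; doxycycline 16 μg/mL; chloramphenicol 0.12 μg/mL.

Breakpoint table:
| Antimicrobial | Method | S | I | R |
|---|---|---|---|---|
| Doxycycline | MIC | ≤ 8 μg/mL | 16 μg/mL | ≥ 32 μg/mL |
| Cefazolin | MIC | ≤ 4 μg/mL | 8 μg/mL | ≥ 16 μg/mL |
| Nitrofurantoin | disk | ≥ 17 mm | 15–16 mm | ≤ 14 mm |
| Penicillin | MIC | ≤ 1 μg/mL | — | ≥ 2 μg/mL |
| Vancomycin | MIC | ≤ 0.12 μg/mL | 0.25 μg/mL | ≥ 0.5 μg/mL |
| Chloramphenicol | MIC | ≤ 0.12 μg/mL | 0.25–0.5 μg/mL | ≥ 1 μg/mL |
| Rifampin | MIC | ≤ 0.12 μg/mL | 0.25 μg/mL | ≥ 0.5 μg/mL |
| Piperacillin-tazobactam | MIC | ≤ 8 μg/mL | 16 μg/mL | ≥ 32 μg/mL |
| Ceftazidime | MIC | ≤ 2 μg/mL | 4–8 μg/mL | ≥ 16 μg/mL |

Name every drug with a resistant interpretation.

Rifampin: 0.06 μg/mL is ≤ 0.12 μg/mL → Susceptible
Ceftazidime: 2 μg/mL is ≤ 2 μg/mL — S
Vancomycin 16 μg/mL: ≥ 0.5 μg/mL → Resistant
Nitrofurantoin: 15 mm is in 15–16 mm ⇒ Intermediate
Doxycycline 16 μg/mL: = 16 μg/mL — Intermediate
Chloramphenicol 0.12 μg/mL: ≤ 0.12 μg/mL → susceptible

vancomycin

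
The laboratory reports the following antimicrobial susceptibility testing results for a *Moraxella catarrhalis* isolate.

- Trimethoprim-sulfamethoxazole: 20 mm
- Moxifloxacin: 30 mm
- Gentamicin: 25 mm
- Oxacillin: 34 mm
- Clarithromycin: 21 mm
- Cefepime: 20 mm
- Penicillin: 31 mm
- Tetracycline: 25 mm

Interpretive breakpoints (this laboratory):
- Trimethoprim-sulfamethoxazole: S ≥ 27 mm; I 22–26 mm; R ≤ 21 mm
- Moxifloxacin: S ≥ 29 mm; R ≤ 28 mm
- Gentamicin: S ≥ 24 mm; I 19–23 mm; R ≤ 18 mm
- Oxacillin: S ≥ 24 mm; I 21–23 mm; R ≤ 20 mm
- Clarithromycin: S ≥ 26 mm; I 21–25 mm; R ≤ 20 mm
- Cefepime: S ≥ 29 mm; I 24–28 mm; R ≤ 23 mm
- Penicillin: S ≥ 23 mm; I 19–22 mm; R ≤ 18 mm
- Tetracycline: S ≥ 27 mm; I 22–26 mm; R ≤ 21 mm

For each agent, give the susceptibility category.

Trimethoprim-sulfamethoxazole: 20 mm is ≤ 21 mm — resistant
Moxifloxacin 30 mm: ≥ 29 mm → susceptible
Gentamicin 25 mm: ≥ 24 mm — S
Oxacillin: 34 mm is ≥ 24 mm — susceptible
Clarithromycin: 21 mm is in 21–25 mm ⇒ Intermediate
Cefepime 20 mm: ≤ 23 mm → resistant
Penicillin (31 mm) ≥ 23 mm — S
Tetracycline: 25 mm is in 22–26 mm — I

R, S, S, S, I, R, S, I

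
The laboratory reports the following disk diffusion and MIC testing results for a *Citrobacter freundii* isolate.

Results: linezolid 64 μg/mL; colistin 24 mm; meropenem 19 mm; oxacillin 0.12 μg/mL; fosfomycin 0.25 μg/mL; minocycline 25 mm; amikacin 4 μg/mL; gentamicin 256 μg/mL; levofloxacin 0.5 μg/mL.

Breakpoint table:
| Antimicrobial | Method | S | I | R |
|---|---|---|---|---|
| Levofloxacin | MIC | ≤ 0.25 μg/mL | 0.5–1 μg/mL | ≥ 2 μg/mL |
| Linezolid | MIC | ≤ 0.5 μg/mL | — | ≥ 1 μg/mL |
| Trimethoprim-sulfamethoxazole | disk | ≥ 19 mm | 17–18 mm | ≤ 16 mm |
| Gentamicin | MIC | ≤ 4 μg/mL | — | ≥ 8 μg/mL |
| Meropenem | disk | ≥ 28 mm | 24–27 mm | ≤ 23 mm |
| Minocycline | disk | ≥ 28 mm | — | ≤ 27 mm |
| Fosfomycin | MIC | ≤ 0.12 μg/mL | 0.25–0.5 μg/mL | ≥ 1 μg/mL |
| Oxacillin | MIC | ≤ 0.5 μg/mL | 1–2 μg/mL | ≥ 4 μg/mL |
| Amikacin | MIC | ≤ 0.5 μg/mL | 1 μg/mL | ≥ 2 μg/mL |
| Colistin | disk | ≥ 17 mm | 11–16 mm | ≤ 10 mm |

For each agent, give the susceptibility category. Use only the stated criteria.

Linezolid: 64 μg/mL is ≥ 1 μg/mL ⇒ Resistant
Colistin 24 mm: ≥ 17 mm → S
Meropenem: 19 mm is ≤ 23 mm → R
Oxacillin (0.12 μg/mL) ≤ 0.5 μg/mL ⇒ Susceptible
Fosfomycin 0.25 μg/mL: in 0.25–0.5 μg/mL — Intermediate
Minocycline 25 mm: ≤ 27 mm ⇒ Resistant
Amikacin: 4 μg/mL is ≥ 2 μg/mL → resistant
Gentamicin 256 μg/mL: ≥ 8 μg/mL — resistant
Levofloxacin (0.5 μg/mL) in 0.5–1 μg/mL → I

R, S, R, S, I, R, R, R, I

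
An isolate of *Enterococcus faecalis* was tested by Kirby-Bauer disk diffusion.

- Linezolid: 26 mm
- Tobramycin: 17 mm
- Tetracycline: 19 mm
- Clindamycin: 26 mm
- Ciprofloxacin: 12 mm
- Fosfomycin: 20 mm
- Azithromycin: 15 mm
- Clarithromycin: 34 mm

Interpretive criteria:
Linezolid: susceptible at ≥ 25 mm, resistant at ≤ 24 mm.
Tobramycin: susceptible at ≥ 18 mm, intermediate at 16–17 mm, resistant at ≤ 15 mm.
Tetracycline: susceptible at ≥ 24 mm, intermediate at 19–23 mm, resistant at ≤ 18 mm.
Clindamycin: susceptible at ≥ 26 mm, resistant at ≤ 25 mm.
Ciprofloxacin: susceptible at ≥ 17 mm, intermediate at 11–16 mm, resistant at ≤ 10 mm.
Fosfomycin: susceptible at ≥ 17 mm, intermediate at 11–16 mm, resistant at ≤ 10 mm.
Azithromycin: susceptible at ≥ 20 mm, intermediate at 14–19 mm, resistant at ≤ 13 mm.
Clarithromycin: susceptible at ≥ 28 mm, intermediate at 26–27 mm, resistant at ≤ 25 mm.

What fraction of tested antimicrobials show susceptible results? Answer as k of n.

Linezolid (26 mm) ≥ 25 mm → susceptible
Tobramycin 17 mm: in 16–17 mm → Intermediate
Tetracycline: 19 mm is in 19–23 mm → Intermediate
Clindamycin 26 mm: ≥ 26 mm ⇒ Susceptible
Ciprofloxacin: 12 mm is in 11–16 mm ⇒ I
Fosfomycin: 20 mm is ≥ 17 mm — Susceptible
Azithromycin: 15 mm is in 14–19 mm — intermediate
Clarithromycin 34 mm: ≥ 28 mm — susceptible
Susceptible: 4/8

4 of 8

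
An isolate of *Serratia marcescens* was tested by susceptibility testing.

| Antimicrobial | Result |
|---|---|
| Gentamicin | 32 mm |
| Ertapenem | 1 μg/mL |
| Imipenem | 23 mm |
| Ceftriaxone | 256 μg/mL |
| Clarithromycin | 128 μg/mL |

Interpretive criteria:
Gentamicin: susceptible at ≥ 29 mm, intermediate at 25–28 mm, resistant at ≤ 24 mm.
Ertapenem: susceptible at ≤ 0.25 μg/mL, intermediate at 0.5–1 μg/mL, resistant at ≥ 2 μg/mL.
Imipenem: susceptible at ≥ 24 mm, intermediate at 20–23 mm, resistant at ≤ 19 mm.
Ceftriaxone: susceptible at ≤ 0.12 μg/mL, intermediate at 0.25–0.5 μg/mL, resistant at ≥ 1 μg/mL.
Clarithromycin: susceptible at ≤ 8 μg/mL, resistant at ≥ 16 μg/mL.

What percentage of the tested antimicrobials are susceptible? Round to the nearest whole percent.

20%

Gentamicin 32 mm: ≥ 29 mm ⇒ S
Ertapenem 1 μg/mL: in 0.5–1 μg/mL → I
Imipenem (23 mm) in 20–23 mm → intermediate
Ceftriaxone: 256 μg/mL is ≥ 1 μg/mL ⇒ Resistant
Clarithromycin (128 μg/mL) ≥ 16 μg/mL ⇒ Resistant
Susceptible: 1/5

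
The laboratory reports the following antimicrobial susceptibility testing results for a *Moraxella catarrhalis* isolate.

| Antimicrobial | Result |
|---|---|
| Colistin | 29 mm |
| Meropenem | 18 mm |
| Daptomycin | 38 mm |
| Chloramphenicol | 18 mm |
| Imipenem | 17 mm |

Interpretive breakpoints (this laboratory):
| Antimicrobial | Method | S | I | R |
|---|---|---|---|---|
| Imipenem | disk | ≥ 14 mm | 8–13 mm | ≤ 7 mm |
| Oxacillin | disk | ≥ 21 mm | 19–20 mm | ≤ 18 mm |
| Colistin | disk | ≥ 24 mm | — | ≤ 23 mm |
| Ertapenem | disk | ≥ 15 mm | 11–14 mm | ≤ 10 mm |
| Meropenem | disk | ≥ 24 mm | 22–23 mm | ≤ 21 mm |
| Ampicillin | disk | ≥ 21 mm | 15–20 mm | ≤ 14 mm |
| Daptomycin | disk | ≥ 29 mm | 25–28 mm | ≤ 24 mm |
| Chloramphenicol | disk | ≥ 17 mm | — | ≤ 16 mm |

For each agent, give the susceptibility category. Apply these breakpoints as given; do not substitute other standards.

Colistin: 29 mm is ≥ 24 mm — Susceptible
Meropenem 18 mm: ≤ 21 mm → R
Daptomycin 38 mm: ≥ 29 mm → S
Chloramphenicol 18 mm: ≥ 17 mm — susceptible
Imipenem (17 mm) ≥ 14 mm — S

S, R, S, S, S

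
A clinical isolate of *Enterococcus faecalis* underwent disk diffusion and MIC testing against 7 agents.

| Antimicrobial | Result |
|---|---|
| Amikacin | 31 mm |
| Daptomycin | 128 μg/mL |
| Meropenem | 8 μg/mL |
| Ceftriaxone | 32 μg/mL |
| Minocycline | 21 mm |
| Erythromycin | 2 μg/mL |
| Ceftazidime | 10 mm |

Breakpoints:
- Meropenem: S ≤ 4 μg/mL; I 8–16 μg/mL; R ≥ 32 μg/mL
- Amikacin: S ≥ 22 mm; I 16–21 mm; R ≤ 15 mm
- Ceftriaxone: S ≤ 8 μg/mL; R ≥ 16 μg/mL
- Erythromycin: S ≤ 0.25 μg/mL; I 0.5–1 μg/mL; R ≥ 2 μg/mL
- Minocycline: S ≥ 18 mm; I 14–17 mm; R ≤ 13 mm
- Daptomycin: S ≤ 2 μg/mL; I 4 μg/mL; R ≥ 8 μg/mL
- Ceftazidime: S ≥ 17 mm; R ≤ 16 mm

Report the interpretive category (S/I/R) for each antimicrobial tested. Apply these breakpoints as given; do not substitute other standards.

Amikacin (31 mm) ≥ 22 mm ⇒ susceptible
Daptomycin (128 μg/mL) ≥ 8 μg/mL → Resistant
Meropenem: 8 μg/mL is in 8–16 μg/mL → I
Ceftriaxone 32 μg/mL: ≥ 16 μg/mL — resistant
Minocycline 21 mm: ≥ 18 mm → S
Erythromycin (2 μg/mL) ≥ 2 μg/mL — resistant
Ceftazidime: 10 mm is ≤ 16 mm — resistant

S, R, I, R, S, R, R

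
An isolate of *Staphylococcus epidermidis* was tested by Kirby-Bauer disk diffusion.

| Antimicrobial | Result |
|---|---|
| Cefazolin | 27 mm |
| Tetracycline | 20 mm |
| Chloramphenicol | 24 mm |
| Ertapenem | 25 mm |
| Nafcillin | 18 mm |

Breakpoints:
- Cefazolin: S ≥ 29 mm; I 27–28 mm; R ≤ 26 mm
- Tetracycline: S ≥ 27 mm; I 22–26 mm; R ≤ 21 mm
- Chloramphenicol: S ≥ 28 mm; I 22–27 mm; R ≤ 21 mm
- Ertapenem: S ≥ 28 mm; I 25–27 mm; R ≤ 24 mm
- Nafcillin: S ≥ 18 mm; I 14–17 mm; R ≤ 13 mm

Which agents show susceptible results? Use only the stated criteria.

Cefazolin: 27 mm is in 27–28 mm → I
Tetracycline: 20 mm is ≤ 21 mm → Resistant
Chloramphenicol (24 mm) in 22–27 mm ⇒ Intermediate
Ertapenem: 25 mm is in 25–27 mm → I
Nafcillin (18 mm) ≥ 18 mm → Susceptible

nafcillin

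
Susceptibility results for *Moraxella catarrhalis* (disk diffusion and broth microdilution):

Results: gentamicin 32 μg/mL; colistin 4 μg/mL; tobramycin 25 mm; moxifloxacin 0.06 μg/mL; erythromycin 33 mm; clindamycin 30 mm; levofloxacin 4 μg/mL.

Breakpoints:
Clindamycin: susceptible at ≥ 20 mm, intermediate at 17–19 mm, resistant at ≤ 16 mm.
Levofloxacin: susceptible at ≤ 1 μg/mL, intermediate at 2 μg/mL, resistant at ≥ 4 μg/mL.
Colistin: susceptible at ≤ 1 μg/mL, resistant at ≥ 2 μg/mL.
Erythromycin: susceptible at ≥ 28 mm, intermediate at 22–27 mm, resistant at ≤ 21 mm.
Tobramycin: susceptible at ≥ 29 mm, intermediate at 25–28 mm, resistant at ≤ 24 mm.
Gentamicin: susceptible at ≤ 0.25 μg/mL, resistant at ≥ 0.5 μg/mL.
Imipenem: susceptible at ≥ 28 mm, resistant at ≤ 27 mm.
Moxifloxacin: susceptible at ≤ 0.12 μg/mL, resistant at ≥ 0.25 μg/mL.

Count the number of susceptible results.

Gentamicin 32 μg/mL: ≥ 0.5 μg/mL → Resistant
Colistin: 4 μg/mL is ≥ 2 μg/mL — Resistant
Tobramycin 25 mm: in 25–28 mm ⇒ I
Moxifloxacin: 0.06 μg/mL is ≤ 0.12 μg/mL ⇒ susceptible
Erythromycin: 33 mm is ≥ 28 mm ⇒ Susceptible
Clindamycin: 30 mm is ≥ 20 mm → S
Levofloxacin: 4 μg/mL is ≥ 4 μg/mL — R
Susceptible: 3

3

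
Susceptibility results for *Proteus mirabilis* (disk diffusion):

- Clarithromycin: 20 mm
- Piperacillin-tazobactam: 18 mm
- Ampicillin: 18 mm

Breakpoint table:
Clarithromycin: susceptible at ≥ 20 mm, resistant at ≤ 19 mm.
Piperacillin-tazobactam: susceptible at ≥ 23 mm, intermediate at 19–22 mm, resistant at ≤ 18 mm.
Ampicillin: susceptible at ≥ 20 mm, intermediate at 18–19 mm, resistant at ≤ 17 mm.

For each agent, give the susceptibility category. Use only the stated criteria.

Clarithromycin: 20 mm is ≥ 20 mm ⇒ Susceptible
Piperacillin-tazobactam 18 mm: ≤ 18 mm — R
Ampicillin (18 mm) in 18–19 mm ⇒ Intermediate

S, R, I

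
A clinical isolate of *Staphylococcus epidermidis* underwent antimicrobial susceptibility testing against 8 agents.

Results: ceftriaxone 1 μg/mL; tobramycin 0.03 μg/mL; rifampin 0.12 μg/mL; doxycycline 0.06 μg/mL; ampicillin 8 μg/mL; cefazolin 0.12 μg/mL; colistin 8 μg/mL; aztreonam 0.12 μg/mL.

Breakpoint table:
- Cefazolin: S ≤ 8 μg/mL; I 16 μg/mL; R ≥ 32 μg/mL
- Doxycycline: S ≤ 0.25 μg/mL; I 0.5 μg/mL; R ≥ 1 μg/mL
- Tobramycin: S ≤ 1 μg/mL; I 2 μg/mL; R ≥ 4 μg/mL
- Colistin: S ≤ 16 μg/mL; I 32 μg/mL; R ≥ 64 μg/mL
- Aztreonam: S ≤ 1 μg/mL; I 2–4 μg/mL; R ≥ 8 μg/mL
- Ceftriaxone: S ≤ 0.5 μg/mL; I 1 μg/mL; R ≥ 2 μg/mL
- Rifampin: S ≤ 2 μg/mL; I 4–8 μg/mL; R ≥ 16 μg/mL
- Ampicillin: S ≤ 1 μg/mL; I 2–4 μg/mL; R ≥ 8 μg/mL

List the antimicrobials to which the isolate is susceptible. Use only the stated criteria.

tobramycin, rifampin, doxycycline, cefazolin, colistin, aztreonam

Ceftriaxone 1 μg/mL: = 1 μg/mL ⇒ Intermediate
Tobramycin: 0.03 μg/mL is ≤ 1 μg/mL → Susceptible
Rifampin: 0.12 μg/mL is ≤ 2 μg/mL ⇒ Susceptible
Doxycycline (0.06 μg/mL) ≤ 0.25 μg/mL — Susceptible
Ampicillin 8 μg/mL: ≥ 8 μg/mL → resistant
Cefazolin 0.12 μg/mL: ≤ 8 μg/mL ⇒ Susceptible
Colistin (8 μg/mL) ≤ 16 μg/mL → Susceptible
Aztreonam 0.12 μg/mL: ≤ 1 μg/mL — S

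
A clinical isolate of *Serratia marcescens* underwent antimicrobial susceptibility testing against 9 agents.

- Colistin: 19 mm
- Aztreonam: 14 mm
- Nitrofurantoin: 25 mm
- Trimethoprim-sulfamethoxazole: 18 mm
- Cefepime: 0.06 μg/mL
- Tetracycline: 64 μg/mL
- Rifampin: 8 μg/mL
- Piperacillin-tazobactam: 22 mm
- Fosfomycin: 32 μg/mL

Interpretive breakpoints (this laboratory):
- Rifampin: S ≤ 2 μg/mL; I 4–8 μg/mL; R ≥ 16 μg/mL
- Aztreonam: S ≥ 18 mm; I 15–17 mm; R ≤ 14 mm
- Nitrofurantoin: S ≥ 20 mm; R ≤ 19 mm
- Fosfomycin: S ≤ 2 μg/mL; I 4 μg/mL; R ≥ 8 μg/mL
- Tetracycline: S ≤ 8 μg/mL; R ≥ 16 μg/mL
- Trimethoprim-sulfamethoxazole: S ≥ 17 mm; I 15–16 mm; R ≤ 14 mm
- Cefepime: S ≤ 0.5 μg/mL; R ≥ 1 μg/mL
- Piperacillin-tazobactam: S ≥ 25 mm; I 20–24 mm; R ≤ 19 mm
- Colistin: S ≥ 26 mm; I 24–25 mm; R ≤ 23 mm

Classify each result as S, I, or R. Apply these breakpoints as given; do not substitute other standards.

R, R, S, S, S, R, I, I, R

Colistin 19 mm: ≤ 23 mm → Resistant
Aztreonam (14 mm) ≤ 14 mm — R
Nitrofurantoin 25 mm: ≥ 20 mm → S
Trimethoprim-sulfamethoxazole (18 mm) ≥ 17 mm — Susceptible
Cefepime (0.06 μg/mL) ≤ 0.5 μg/mL — S
Tetracycline (64 μg/mL) ≥ 16 μg/mL → R
Rifampin 8 μg/mL: in 4–8 μg/mL ⇒ intermediate
Piperacillin-tazobactam: 22 mm is in 20–24 mm → intermediate
Fosfomycin 32 μg/mL: ≥ 8 μg/mL — Resistant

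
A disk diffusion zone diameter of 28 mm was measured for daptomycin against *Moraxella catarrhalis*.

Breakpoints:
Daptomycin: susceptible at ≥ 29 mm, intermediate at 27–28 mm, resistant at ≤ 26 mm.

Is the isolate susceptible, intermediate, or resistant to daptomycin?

Daptomycin: 28 mm is in 27–28 mm ⇒ Intermediate

Intermediate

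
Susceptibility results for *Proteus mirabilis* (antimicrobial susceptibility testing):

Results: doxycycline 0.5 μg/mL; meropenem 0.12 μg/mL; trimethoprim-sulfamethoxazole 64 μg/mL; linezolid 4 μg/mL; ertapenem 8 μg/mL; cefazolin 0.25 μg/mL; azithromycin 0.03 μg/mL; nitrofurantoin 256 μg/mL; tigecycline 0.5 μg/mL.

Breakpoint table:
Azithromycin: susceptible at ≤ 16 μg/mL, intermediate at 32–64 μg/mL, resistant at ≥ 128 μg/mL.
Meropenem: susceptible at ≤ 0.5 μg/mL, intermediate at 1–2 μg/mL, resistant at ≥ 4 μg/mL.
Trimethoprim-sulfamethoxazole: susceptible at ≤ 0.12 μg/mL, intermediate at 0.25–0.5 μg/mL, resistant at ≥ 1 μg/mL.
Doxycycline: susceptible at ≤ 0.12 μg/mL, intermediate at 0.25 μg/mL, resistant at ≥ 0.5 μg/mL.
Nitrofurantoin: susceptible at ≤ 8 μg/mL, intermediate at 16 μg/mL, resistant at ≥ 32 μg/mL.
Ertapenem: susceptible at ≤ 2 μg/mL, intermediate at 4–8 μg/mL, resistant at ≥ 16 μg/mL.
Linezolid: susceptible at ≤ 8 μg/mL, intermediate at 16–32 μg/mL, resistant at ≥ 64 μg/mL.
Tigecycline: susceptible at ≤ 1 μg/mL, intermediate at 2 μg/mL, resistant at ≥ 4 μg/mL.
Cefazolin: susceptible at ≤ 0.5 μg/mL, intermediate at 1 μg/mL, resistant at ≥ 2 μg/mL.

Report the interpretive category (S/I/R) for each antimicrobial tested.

Doxycycline: 0.5 μg/mL is ≥ 0.5 μg/mL → Resistant
Meropenem (0.12 μg/mL) ≤ 0.5 μg/mL → S
Trimethoprim-sulfamethoxazole: 64 μg/mL is ≥ 1 μg/mL ⇒ R
Linezolid: 4 μg/mL is ≤ 8 μg/mL — susceptible
Ertapenem: 8 μg/mL is in 4–8 μg/mL → I
Cefazolin (0.25 μg/mL) ≤ 0.5 μg/mL ⇒ Susceptible
Azithromycin 0.03 μg/mL: ≤ 16 μg/mL → Susceptible
Nitrofurantoin (256 μg/mL) ≥ 32 μg/mL ⇒ R
Tigecycline 0.5 μg/mL: ≤ 1 μg/mL — S

R, S, R, S, I, S, S, R, S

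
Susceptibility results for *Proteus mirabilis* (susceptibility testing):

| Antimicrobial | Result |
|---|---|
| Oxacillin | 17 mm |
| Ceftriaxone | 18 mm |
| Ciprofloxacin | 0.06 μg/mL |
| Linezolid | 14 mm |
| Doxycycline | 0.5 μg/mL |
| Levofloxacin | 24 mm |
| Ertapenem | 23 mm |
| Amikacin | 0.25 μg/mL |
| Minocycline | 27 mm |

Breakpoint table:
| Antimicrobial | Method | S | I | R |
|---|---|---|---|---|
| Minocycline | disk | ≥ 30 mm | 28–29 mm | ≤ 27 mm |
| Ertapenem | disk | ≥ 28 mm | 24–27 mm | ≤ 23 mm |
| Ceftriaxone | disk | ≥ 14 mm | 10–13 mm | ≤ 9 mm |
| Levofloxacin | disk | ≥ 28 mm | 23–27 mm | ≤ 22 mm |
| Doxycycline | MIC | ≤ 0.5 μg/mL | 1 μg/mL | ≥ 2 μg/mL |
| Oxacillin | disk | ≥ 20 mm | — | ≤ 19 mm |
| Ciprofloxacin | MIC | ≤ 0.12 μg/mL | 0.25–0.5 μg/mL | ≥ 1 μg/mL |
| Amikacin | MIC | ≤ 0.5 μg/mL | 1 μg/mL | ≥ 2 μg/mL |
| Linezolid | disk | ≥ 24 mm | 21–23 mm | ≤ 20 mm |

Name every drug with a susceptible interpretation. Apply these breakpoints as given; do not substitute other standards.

Oxacillin (17 mm) ≤ 19 mm ⇒ Resistant
Ceftriaxone (18 mm) ≥ 14 mm — Susceptible
Ciprofloxacin (0.06 μg/mL) ≤ 0.12 μg/mL — susceptible
Linezolid (14 mm) ≤ 20 mm ⇒ Resistant
Doxycycline 0.5 μg/mL: ≤ 0.5 μg/mL ⇒ S
Levofloxacin: 24 mm is in 23–27 mm → Intermediate
Ertapenem 23 mm: ≤ 23 mm → R
Amikacin: 0.25 μg/mL is ≤ 0.5 μg/mL → susceptible
Minocycline 27 mm: ≤ 27 mm ⇒ resistant

ceftriaxone, ciprofloxacin, doxycycline, amikacin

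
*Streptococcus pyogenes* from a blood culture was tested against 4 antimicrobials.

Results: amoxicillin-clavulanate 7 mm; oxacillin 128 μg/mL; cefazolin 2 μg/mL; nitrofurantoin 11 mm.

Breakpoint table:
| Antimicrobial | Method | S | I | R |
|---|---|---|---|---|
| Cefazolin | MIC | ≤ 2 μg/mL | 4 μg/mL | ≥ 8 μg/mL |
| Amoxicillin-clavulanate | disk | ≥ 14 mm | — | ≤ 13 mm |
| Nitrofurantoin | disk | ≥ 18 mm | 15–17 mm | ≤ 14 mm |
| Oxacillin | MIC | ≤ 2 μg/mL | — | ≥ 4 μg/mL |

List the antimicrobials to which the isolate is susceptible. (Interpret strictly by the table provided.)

Amoxicillin-clavulanate 7 mm: ≤ 13 mm → Resistant
Oxacillin 128 μg/mL: ≥ 4 μg/mL ⇒ resistant
Cefazolin (2 μg/mL) ≤ 2 μg/mL → S
Nitrofurantoin: 11 mm is ≤ 14 mm — R

cefazolin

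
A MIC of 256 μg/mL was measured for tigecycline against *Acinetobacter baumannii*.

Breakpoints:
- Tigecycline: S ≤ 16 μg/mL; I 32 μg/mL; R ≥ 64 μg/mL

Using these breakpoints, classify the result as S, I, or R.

Resistant

Tigecycline (256 μg/mL) ≥ 64 μg/mL — resistant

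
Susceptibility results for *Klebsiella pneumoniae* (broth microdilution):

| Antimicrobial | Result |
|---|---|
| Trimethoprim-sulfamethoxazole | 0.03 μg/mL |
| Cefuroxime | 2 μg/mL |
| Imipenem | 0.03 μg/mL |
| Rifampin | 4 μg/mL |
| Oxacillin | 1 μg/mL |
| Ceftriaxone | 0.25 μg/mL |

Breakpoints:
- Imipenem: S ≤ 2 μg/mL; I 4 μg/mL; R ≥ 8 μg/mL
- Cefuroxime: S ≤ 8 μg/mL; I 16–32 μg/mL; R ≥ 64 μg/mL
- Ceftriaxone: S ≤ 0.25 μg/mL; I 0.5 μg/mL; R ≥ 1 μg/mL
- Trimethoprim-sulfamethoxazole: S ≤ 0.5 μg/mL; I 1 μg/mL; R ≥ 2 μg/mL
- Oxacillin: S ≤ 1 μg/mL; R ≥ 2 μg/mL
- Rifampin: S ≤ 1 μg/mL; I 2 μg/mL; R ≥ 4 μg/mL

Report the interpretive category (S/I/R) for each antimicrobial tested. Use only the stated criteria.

S, S, S, R, S, S

Trimethoprim-sulfamethoxazole (0.03 μg/mL) ≤ 0.5 μg/mL — susceptible
Cefuroxime 2 μg/mL: ≤ 8 μg/mL — Susceptible
Imipenem: 0.03 μg/mL is ≤ 2 μg/mL — Susceptible
Rifampin (4 μg/mL) ≥ 4 μg/mL → R
Oxacillin: 1 μg/mL is ≤ 1 μg/mL → susceptible
Ceftriaxone: 0.25 μg/mL is ≤ 0.25 μg/mL — S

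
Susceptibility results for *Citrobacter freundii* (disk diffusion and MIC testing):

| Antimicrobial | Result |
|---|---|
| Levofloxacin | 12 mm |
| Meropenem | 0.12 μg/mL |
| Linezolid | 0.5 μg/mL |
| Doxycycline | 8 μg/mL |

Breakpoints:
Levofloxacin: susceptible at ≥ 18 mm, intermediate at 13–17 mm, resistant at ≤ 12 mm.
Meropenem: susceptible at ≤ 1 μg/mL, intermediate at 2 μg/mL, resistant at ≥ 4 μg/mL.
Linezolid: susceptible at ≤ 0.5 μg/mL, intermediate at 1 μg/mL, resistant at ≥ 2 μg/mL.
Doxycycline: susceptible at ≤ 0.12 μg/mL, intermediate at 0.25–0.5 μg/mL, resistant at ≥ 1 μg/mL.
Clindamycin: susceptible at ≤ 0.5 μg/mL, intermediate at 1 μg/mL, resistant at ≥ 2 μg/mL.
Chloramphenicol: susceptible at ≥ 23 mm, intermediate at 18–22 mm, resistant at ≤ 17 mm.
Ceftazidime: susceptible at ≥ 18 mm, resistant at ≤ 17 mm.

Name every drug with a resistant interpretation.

levofloxacin, doxycycline

Levofloxacin 12 mm: ≤ 12 mm → resistant
Meropenem 0.12 μg/mL: ≤ 1 μg/mL → S
Linezolid: 0.5 μg/mL is ≤ 0.5 μg/mL — susceptible
Doxycycline 8 μg/mL: ≥ 1 μg/mL ⇒ resistant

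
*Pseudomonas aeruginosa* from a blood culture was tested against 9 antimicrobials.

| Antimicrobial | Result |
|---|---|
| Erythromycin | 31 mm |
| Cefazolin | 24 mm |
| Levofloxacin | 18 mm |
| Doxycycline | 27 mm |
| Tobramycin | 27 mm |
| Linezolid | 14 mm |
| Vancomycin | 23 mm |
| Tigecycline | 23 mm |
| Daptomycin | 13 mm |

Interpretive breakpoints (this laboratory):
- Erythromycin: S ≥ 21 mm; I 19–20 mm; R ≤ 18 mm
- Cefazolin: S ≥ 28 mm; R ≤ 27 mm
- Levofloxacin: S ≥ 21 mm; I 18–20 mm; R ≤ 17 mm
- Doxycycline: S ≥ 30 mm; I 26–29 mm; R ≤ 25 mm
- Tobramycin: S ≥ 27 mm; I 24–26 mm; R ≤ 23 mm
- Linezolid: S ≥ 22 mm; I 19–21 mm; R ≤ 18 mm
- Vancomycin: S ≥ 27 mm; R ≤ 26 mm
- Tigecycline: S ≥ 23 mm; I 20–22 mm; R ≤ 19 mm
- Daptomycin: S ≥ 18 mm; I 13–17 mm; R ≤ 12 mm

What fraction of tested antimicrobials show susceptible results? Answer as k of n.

3 of 9

Erythromycin 31 mm: ≥ 21 mm — S
Cefazolin (24 mm) ≤ 27 mm — R
Levofloxacin: 18 mm is in 18–20 mm — intermediate
Doxycycline (27 mm) in 26–29 mm — intermediate
Tobramycin: 27 mm is ≥ 27 mm ⇒ Susceptible
Linezolid 14 mm: ≤ 18 mm → resistant
Vancomycin: 23 mm is ≤ 26 mm ⇒ resistant
Tigecycline (23 mm) ≥ 23 mm ⇒ Susceptible
Daptomycin 13 mm: in 13–17 mm → Intermediate
Susceptible: 3/9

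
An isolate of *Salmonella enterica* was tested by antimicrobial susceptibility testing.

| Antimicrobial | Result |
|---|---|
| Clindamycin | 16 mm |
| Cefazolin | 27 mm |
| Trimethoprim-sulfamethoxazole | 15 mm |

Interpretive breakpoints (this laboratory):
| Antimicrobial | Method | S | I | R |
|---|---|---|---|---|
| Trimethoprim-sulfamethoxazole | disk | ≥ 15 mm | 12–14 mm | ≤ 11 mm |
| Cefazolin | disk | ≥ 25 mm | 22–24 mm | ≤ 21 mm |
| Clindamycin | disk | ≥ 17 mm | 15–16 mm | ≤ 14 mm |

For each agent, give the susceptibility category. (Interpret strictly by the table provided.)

Clindamycin 16 mm: in 15–16 mm → intermediate
Cefazolin (27 mm) ≥ 25 mm → Susceptible
Trimethoprim-sulfamethoxazole: 15 mm is ≥ 15 mm → S

I, S, S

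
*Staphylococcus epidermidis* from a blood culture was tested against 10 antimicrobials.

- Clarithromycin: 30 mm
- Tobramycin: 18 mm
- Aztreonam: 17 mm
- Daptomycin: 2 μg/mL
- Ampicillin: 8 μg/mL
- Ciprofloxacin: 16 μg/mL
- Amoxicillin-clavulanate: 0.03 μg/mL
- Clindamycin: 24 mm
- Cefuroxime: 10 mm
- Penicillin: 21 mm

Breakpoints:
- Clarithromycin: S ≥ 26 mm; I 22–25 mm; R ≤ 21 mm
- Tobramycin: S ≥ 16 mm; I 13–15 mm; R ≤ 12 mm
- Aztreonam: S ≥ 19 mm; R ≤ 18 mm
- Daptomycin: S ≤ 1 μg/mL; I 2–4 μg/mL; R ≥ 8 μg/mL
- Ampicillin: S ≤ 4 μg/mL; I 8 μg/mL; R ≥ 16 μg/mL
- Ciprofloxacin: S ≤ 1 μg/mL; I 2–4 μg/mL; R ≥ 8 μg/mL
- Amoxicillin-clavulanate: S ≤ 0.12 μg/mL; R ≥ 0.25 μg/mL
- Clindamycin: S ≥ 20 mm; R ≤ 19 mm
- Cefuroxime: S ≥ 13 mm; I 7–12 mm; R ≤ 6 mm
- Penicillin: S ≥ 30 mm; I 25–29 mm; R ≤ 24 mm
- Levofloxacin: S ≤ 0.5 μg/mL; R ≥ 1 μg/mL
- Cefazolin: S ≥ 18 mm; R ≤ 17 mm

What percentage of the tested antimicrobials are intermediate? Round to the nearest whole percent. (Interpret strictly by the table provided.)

Clarithromycin (30 mm) ≥ 26 mm — Susceptible
Tobramycin (18 mm) ≥ 16 mm → S
Aztreonam (17 mm) ≤ 18 mm — resistant
Daptomycin 2 μg/mL: in 2–4 μg/mL ⇒ intermediate
Ampicillin: 8 μg/mL is = 8 μg/mL ⇒ intermediate
Ciprofloxacin: 16 μg/mL is ≥ 8 μg/mL → resistant
Amoxicillin-clavulanate 0.03 μg/mL: ≤ 0.12 μg/mL → Susceptible
Clindamycin 24 mm: ≥ 20 mm → Susceptible
Cefuroxime: 10 mm is in 7–12 mm — I
Penicillin 21 mm: ≤ 24 mm — Resistant
Intermediate: 3/10

30%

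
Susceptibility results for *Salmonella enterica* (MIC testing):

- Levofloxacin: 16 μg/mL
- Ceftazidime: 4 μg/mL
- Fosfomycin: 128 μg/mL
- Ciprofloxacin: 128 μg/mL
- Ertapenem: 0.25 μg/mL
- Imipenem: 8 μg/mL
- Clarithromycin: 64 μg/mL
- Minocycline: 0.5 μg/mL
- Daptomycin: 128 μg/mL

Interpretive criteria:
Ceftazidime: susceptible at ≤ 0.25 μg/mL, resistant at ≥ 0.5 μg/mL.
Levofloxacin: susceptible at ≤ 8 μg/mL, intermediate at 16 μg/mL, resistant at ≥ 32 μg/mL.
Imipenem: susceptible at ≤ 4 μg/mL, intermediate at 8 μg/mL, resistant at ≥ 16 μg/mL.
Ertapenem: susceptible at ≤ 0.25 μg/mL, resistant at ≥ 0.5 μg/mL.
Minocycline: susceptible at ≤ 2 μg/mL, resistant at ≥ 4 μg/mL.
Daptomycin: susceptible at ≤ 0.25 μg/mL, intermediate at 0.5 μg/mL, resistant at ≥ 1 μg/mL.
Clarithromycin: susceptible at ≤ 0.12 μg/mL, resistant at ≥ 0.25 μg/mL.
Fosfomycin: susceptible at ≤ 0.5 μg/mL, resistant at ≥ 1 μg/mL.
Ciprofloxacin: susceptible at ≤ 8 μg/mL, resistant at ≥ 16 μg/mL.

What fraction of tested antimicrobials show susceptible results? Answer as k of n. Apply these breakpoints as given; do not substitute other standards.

2 of 9

Levofloxacin (16 μg/mL) = 16 μg/mL — I
Ceftazidime 4 μg/mL: ≥ 0.5 μg/mL → R
Fosfomycin 128 μg/mL: ≥ 1 μg/mL — Resistant
Ciprofloxacin 128 μg/mL: ≥ 16 μg/mL → R
Ertapenem: 0.25 μg/mL is ≤ 0.25 μg/mL ⇒ susceptible
Imipenem (8 μg/mL) = 8 μg/mL — Intermediate
Clarithromycin 64 μg/mL: ≥ 0.25 μg/mL → resistant
Minocycline: 0.5 μg/mL is ≤ 2 μg/mL → S
Daptomycin 128 μg/mL: ≥ 1 μg/mL — resistant
Susceptible: 2/9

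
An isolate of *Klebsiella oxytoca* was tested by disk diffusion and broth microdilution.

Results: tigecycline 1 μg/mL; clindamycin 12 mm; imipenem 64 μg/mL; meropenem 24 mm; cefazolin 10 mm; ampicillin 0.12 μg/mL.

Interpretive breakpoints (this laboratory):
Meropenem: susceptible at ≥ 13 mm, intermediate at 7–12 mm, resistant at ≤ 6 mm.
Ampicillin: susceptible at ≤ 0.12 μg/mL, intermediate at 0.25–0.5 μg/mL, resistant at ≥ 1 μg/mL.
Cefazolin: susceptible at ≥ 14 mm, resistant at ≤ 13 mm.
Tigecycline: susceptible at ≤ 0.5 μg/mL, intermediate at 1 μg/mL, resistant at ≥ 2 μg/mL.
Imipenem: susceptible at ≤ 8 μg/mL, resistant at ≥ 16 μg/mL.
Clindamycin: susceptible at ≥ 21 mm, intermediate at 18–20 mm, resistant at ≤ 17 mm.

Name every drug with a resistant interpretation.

Tigecycline (1 μg/mL) = 1 μg/mL — I
Clindamycin (12 mm) ≤ 17 mm → resistant
Imipenem 64 μg/mL: ≥ 16 μg/mL → Resistant
Meropenem (24 mm) ≥ 13 mm ⇒ susceptible
Cefazolin 10 mm: ≤ 13 mm — R
Ampicillin 0.12 μg/mL: ≤ 0.12 μg/mL → susceptible

clindamycin, imipenem, cefazolin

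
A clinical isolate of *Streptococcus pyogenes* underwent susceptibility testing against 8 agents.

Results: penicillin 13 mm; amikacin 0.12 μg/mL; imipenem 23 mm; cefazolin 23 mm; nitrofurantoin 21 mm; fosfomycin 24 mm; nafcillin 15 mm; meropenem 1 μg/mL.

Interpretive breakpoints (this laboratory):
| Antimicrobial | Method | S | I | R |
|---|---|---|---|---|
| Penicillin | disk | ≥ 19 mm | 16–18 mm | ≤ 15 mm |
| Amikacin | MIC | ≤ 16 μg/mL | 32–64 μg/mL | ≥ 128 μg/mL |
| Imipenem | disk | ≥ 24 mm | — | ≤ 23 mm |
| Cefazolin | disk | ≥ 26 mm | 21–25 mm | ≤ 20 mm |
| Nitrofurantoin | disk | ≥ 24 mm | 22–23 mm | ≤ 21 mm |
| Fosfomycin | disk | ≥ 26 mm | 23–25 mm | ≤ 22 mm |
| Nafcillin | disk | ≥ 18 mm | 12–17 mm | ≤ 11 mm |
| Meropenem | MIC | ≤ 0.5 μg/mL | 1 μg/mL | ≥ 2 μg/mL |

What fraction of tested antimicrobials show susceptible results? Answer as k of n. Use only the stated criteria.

1 of 8

Penicillin 13 mm: ≤ 15 mm — R
Amikacin 0.12 μg/mL: ≤ 16 μg/mL ⇒ Susceptible
Imipenem (23 mm) ≤ 23 mm — R
Cefazolin: 23 mm is in 21–25 mm — I
Nitrofurantoin (21 mm) ≤ 21 mm → resistant
Fosfomycin 24 mm: in 23–25 mm ⇒ intermediate
Nafcillin: 15 mm is in 12–17 mm — Intermediate
Meropenem 1 μg/mL: = 1 μg/mL ⇒ intermediate
Susceptible: 1/8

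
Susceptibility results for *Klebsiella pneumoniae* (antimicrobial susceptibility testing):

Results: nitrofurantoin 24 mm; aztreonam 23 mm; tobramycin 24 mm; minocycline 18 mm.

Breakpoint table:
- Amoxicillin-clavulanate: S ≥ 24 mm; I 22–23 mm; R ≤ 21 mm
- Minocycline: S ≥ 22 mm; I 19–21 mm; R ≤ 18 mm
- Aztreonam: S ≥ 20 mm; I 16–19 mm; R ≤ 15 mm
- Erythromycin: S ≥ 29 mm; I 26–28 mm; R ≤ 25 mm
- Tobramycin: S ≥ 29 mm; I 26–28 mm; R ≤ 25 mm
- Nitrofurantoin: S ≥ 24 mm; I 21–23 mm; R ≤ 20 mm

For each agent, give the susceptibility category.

Nitrofurantoin (24 mm) ≥ 24 mm ⇒ S
Aztreonam: 23 mm is ≥ 20 mm → S
Tobramycin: 24 mm is ≤ 25 mm ⇒ Resistant
Minocycline: 18 mm is ≤ 18 mm → R

S, S, R, R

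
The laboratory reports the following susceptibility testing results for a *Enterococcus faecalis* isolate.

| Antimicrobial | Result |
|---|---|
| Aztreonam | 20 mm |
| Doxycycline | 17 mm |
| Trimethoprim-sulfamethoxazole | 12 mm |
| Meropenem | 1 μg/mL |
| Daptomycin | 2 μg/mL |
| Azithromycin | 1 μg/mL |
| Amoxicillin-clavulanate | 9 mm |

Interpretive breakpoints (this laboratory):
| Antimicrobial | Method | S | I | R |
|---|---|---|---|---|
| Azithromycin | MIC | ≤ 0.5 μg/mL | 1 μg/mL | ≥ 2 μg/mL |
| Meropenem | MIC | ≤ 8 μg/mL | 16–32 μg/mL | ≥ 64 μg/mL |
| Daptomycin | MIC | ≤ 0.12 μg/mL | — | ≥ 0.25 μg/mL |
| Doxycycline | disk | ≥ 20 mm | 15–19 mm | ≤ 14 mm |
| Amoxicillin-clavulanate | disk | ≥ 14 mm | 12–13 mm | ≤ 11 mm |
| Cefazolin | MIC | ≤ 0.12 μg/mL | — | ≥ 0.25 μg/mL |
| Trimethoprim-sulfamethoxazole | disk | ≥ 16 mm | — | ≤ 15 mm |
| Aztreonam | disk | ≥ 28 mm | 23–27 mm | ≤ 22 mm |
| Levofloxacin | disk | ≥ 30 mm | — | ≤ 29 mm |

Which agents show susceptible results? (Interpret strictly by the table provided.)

meropenem

Aztreonam 20 mm: ≤ 22 mm — Resistant
Doxycycline 17 mm: in 15–19 mm — Intermediate
Trimethoprim-sulfamethoxazole (12 mm) ≤ 15 mm → Resistant
Meropenem (1 μg/mL) ≤ 8 μg/mL ⇒ S
Daptomycin: 2 μg/mL is ≥ 0.25 μg/mL — R
Azithromycin (1 μg/mL) = 1 μg/mL ⇒ Intermediate
Amoxicillin-clavulanate: 9 mm is ≤ 11 mm — resistant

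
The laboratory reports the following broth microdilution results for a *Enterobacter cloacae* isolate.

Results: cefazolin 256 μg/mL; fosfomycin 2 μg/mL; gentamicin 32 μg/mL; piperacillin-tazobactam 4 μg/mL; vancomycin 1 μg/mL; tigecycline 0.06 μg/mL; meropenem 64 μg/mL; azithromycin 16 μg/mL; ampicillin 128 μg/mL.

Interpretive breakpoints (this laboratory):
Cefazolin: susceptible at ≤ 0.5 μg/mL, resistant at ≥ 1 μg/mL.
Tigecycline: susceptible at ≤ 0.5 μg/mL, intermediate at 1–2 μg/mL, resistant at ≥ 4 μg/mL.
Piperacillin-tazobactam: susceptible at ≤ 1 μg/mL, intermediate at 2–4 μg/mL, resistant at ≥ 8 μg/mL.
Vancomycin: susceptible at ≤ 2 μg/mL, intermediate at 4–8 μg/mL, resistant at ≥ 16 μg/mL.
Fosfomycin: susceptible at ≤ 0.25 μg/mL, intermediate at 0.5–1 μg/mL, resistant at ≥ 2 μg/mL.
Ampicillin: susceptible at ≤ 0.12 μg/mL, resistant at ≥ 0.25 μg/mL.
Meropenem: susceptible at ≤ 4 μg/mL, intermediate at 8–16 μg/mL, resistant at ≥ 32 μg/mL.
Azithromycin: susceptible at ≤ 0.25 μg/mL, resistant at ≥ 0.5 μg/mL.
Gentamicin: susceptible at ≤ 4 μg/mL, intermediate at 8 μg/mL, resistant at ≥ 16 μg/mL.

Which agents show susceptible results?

vancomycin, tigecycline

Cefazolin (256 μg/mL) ≥ 1 μg/mL ⇒ resistant
Fosfomycin: 2 μg/mL is ≥ 2 μg/mL ⇒ resistant
Gentamicin: 32 μg/mL is ≥ 16 μg/mL ⇒ Resistant
Piperacillin-tazobactam (4 μg/mL) in 2–4 μg/mL — I
Vancomycin: 1 μg/mL is ≤ 2 μg/mL ⇒ S
Tigecycline (0.06 μg/mL) ≤ 0.5 μg/mL ⇒ susceptible
Meropenem 64 μg/mL: ≥ 32 μg/mL → resistant
Azithromycin 16 μg/mL: ≥ 0.5 μg/mL → R
Ampicillin (128 μg/mL) ≥ 0.25 μg/mL — resistant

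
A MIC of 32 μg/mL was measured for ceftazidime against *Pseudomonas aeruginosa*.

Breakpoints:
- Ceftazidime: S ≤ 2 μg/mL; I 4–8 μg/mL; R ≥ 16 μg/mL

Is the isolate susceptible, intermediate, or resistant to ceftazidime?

Ceftazidime: 32 μg/mL is ≥ 16 μg/mL — resistant

R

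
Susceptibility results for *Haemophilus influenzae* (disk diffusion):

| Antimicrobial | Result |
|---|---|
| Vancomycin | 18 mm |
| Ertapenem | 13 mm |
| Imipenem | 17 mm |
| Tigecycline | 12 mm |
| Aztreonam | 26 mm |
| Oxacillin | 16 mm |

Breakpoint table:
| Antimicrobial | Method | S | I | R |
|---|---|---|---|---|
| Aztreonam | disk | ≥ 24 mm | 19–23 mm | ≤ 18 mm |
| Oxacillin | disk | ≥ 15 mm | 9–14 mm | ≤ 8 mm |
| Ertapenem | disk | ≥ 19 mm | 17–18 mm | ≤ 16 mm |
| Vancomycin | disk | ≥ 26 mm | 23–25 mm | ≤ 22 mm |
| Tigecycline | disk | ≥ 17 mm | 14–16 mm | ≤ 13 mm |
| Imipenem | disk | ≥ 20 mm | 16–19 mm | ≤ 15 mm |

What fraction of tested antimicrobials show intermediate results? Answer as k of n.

Vancomycin (18 mm) ≤ 22 mm → resistant
Ertapenem: 13 mm is ≤ 16 mm → Resistant
Imipenem: 17 mm is in 16–19 mm — Intermediate
Tigecycline 12 mm: ≤ 13 mm → Resistant
Aztreonam (26 mm) ≥ 24 mm → susceptible
Oxacillin (16 mm) ≥ 15 mm — susceptible
Intermediate: 1/6

1 of 6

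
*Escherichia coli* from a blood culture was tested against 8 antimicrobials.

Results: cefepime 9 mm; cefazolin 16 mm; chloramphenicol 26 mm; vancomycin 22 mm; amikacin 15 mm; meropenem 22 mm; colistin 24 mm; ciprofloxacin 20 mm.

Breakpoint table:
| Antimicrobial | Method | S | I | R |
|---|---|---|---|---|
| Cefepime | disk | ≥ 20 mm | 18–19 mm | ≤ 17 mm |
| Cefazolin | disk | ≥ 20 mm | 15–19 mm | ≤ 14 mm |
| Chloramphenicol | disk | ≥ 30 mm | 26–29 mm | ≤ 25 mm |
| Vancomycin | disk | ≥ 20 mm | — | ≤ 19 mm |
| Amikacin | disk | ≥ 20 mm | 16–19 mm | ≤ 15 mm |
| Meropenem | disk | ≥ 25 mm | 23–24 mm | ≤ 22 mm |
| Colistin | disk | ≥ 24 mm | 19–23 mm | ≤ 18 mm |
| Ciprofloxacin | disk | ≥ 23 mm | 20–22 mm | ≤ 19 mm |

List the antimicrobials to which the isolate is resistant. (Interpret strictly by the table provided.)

cefepime, amikacin, meropenem

Cefepime 9 mm: ≤ 17 mm — Resistant
Cefazolin 16 mm: in 15–19 mm → Intermediate
Chloramphenicol 26 mm: in 26–29 mm → intermediate
Vancomycin 22 mm: ≥ 20 mm → Susceptible
Amikacin 15 mm: ≤ 15 mm ⇒ R
Meropenem: 22 mm is ≤ 22 mm ⇒ Resistant
Colistin (24 mm) ≥ 24 mm → Susceptible
Ciprofloxacin: 20 mm is in 20–22 mm ⇒ I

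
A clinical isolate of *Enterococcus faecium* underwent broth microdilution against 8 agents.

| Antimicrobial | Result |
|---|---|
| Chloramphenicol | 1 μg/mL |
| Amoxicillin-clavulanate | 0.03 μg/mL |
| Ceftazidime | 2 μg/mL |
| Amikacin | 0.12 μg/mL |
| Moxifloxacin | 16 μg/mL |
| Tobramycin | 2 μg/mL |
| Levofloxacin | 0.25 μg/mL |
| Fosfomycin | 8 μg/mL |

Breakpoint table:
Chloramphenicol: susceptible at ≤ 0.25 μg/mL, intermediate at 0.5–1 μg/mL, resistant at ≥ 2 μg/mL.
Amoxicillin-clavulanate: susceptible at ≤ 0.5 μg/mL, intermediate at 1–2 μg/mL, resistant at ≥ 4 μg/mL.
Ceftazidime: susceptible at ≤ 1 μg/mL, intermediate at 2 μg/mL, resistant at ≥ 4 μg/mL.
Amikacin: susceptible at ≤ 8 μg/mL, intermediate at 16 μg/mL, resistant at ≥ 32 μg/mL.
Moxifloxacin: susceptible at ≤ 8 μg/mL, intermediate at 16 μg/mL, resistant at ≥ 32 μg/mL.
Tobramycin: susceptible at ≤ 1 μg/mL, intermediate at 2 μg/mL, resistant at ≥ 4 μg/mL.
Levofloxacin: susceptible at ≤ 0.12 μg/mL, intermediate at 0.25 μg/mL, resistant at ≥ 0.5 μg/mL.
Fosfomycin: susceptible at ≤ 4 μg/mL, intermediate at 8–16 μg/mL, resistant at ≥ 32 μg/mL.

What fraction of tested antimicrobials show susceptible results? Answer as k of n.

Chloramphenicol (1 μg/mL) in 0.5–1 μg/mL — Intermediate
Amoxicillin-clavulanate 0.03 μg/mL: ≤ 0.5 μg/mL → susceptible
Ceftazidime: 2 μg/mL is = 2 μg/mL — Intermediate
Amikacin (0.12 μg/mL) ≤ 8 μg/mL — Susceptible
Moxifloxacin (16 μg/mL) = 16 μg/mL — intermediate
Tobramycin (2 μg/mL) = 2 μg/mL — Intermediate
Levofloxacin 0.25 μg/mL: = 0.25 μg/mL — Intermediate
Fosfomycin (8 μg/mL) in 8–16 μg/mL → I
Susceptible: 2/8

2 of 8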